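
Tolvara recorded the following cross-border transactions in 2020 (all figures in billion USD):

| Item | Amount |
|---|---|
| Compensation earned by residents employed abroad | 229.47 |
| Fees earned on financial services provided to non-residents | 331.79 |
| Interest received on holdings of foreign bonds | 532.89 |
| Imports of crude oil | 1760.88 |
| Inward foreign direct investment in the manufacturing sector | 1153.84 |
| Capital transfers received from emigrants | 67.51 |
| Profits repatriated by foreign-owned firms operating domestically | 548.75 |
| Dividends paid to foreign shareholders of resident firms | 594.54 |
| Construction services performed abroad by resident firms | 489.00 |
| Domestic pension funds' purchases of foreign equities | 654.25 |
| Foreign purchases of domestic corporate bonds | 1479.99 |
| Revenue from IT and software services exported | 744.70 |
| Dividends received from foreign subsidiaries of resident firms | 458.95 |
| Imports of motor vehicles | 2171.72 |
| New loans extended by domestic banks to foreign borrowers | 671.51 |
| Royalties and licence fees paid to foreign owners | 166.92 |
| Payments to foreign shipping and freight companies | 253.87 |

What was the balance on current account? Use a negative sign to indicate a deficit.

-2709.88

Goods: -2171.72 - 1760.88 = -3932.60
Services: -253.87 + 744.70 + 489.00 + 331.79 - 166.92 = 1144.70
Primary income: 458.95 - 548.75 - 594.54 + 229.47 + 532.89 = 78.02
Current account = (-3932.60) + 1144.70 + 78.02 = -2709.88
(Excluded from the current account — financial account: inward foreign direct investment in the manufacturing sector 1153.84, domestic pension funds' purchases of foreign equities 654.25, foreign purchases of domestic corporate bonds 1479.99, new loans extended by domestic banks to foreign borrowers 671.51; capital account: capital transfers received from emigrants 67.51.)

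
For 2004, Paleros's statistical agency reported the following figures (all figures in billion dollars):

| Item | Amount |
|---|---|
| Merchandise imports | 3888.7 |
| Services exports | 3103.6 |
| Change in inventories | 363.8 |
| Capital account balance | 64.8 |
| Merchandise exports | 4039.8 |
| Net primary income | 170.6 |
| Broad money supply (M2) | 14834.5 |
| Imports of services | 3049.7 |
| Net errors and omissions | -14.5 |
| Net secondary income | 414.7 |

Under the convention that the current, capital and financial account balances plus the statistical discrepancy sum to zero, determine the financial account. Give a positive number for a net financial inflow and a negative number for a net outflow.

Goods balance = 4039.8 - 3888.7 = 151.1
Services balance = 3103.6 - 3049.7 = 53.9
Trade balance (goods + services) = 151.1 + 53.9 = 205.0
Net primary income = 170.6
Net secondary income = 414.7
Current account = 205.0 + 170.6 + 414.7 = 790.3
Financial account = -(790.3 + 64.8 + (-14.5)) = -840.6

-840.6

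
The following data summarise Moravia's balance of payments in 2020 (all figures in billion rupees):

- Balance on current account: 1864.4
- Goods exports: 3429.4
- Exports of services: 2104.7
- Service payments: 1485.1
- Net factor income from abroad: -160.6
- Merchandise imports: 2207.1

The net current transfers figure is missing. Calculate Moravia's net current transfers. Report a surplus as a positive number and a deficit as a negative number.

183.1

Current account = goods balance + services balance + net primary income + net secondary income
Sum of the known components = 1681.3
Net current transfers = CA - (known components) = 1864.4 - 1681.3 = 183.1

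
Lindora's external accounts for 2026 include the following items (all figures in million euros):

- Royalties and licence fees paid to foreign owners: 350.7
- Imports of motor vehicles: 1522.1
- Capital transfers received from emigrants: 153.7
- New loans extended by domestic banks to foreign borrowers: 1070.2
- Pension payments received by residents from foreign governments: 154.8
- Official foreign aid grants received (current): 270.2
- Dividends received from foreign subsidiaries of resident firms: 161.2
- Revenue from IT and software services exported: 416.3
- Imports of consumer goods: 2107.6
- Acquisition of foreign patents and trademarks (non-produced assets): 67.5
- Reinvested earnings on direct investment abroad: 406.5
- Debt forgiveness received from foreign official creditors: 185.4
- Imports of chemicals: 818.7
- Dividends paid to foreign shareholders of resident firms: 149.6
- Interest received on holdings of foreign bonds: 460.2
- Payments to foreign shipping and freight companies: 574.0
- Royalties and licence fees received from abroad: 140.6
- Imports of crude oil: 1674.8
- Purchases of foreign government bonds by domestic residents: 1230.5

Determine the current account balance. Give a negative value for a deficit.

-5187.7

Goods: -818.7 - 1674.8 - 2107.6 - 1522.1 = -6123.2
Services: -574.0 + 140.6 - 350.7 + 416.3 = -367.8
Primary income: -149.6 + 406.5 + 460.2 + 161.2 = 878.3
Secondary income: 270.2 + 154.8 = 425.0
Current account = (-6123.2) + (-367.8) + 878.3 + 425.0 = -5187.7
(Excluded from the current account — capital account: capital transfers received from emigrants 153.7, acquisition of foreign patents and trademarks (non-produced assets) 67.5, debt forgiveness received from foreign official creditors 185.4; financial account: new loans extended by domestic banks to foreign borrowers 1070.2, purchases of foreign government bonds by domestic residents 1230.5.)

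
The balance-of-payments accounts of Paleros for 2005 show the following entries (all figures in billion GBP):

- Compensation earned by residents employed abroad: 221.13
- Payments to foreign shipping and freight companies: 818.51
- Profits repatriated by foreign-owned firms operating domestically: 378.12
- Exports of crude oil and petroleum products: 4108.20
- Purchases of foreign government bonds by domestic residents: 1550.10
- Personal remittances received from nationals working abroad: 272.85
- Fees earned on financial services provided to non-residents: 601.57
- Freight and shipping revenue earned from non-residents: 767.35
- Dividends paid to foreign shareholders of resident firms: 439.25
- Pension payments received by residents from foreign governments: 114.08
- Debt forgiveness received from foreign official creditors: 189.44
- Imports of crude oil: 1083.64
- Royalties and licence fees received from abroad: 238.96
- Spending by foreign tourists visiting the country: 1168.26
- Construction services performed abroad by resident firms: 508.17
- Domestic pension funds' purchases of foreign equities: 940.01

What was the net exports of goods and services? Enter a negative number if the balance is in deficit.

Goods: 4108.20 - 1083.64 = 3024.56
Services: -818.51 + 508.17 + 1168.26 + 767.35 + 238.96 + 601.57 = 2465.80
Trade balance = 3024.56 + 2465.80 = 5490.36
(Excluded from the trade balance — primary income: compensation earned by residents employed abroad 221.13, profits repatriated by foreign-owned firms operating domestically 378.12, dividends paid to foreign shareholders of resident firms 439.25; financial account: purchases of foreign government bonds by domestic residents 1550.10, domestic pension funds' purchases of foreign equities 940.01; secondary income: personal remittances received from nationals working abroad 272.85, pension payments received by residents from foreign governments 114.08; capital account: debt forgiveness received from foreign official creditors 189.44.)

5490.36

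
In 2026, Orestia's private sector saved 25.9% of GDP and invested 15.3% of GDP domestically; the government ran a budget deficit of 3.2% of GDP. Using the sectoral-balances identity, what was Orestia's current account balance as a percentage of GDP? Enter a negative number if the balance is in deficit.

By the sectoral-balances identity, CA = (S_private - I) + (T - G).
Private balance = 25.9 - 15.3 = 10.6
Government balance (T - G) = -3.2
CA = 10.6 + (-3.2) = 7.4

7.4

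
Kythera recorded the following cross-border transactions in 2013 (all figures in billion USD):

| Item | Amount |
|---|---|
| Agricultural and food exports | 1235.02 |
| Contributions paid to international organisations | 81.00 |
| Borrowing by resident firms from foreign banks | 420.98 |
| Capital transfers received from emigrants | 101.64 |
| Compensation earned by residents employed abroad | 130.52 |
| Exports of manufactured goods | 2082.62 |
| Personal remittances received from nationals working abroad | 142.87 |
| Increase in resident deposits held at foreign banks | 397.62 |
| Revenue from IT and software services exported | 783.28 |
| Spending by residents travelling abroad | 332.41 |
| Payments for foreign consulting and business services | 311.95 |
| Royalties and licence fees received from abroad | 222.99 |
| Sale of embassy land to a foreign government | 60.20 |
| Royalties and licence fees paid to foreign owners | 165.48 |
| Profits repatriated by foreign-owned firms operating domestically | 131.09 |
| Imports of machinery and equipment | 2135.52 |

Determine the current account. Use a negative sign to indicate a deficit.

1439.85

Goods: 2082.62 - 2135.52 + 1235.02 = 1182.12
Services: -311.95 - 165.48 + 222.99 - 332.41 + 783.28 = 196.43
Primary income: 130.52 - 131.09 = -0.57
Secondary income: -81.00 + 142.87 = 61.87
Current account = 1182.12 + 196.43 + (-0.57) + 61.87 = 1439.85
(Excluded from the current account — financial account: borrowing by resident firms from foreign banks 420.98, increase in resident deposits held at foreign banks 397.62; capital account: capital transfers received from emigrants 101.64, sale of embassy land to a foreign government 60.20.)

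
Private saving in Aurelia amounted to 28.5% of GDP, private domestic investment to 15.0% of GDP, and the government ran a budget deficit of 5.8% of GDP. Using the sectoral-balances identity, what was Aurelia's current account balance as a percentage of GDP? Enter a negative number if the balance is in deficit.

7.7

By the sectoral-balances identity, CA = (S_private - I) + (T - G).
Private balance = 28.5 - 15.0 = 13.5
Government balance (T - G) = -5.8
CA = 13.5 + (-5.8) = 7.7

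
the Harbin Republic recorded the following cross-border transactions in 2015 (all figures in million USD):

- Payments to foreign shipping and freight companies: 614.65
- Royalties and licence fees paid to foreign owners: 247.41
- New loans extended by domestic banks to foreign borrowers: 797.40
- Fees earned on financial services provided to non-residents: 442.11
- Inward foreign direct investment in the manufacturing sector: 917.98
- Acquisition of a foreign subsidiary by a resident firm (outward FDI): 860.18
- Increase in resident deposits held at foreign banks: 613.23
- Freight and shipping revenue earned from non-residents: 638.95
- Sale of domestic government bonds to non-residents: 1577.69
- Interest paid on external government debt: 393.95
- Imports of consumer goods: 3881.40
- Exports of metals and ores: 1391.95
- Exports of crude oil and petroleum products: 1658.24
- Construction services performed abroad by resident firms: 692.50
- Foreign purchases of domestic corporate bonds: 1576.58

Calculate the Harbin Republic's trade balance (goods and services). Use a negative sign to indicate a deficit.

Goods: 1391.95 - 3881.40 + 1658.24 = -831.21
Services: 692.50 - 614.65 - 247.41 + 442.11 + 638.95 = 911.50
Trade balance = -831.21 + 911.50 = 80.29
(Excluded from the trade balance — financial account: new loans extended by domestic banks to foreign borrowers 797.40, inward foreign direct investment in the manufacturing sector 917.98, acquisition of a foreign subsidiary by a resident firm (outward FDI) 860.18, increase in resident deposits held at foreign banks 613.23, sale of domestic government bonds to non-residents 1577.69, foreign purchases of domestic corporate bonds 1576.58; primary income: interest paid on external government debt 393.95.)

80.29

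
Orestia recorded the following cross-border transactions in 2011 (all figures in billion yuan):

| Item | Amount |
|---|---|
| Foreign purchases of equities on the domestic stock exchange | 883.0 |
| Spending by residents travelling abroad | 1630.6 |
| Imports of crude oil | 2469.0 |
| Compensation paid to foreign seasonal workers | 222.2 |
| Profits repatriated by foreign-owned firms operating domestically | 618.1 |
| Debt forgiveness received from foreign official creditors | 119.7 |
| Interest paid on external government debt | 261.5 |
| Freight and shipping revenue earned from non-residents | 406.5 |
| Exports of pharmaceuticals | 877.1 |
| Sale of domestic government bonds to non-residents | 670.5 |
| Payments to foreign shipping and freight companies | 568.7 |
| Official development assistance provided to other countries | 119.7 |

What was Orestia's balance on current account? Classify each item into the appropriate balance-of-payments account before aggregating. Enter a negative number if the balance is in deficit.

Goods: 877.1 - 2469.0 = -1591.9
Services: -568.7 - 1630.6 + 406.5 = -1792.8
Primary income: -222.2 - 618.1 - 261.5 = -1101.8
Secondary income: -119.7
Current account = (-1591.9) + (-1792.8) + (-1101.8) + (-119.7) = -4606.2
(Excluded from the current account — financial account: foreign purchases of equities on the domestic stock exchange 883.0, sale of domestic government bonds to non-residents 670.5; capital account: debt forgiveness received from foreign official creditors 119.7.)

-4606.2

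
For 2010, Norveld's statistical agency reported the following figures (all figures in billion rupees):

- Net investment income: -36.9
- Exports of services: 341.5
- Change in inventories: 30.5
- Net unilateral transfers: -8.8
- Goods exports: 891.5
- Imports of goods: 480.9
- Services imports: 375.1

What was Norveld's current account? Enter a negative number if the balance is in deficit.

331.3

Goods balance = 891.5 - 480.9 = 410.6
Services balance = 341.5 - 375.1 = -33.6
Trade balance (goods + services) = 410.6 + (-33.6) = 377.0
Net primary income = -36.9
Net secondary income = -8.8
Current account = 377.0 + (-36.9) + (-8.8) = 331.3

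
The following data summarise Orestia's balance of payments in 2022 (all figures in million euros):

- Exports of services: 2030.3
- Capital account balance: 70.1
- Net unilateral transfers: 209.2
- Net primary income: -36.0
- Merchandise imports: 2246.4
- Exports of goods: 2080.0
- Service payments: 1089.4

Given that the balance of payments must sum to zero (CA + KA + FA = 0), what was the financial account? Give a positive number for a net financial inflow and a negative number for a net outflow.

Goods balance = 2080.0 - 2246.4 = -166.4
Services balance = 2030.3 - 1089.4 = 940.9
Trade balance (goods + services) = -166.4 + 940.9 = 774.5
Net primary income = -36.0
Net secondary income = 209.2
Current account = 774.5 + (-36.0) + 209.2 = 947.7
Financial account = -(947.7 + 70.1) = -1017.8

-1017.8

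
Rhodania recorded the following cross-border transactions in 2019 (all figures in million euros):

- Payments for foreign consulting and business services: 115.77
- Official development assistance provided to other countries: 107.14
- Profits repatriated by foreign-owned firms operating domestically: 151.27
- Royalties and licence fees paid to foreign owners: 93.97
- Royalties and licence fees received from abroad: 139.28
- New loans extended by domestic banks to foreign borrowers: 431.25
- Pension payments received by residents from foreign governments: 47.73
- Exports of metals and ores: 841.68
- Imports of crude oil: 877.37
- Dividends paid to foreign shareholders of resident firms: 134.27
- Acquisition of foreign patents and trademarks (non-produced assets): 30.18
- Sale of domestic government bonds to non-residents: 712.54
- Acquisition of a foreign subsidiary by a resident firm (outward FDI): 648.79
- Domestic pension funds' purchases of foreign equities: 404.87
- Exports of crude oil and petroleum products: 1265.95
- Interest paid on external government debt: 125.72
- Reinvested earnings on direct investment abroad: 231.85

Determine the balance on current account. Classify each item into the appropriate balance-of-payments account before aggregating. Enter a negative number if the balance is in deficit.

920.98

Goods: 1265.95 - 877.37 + 841.68 = 1230.26
Services: -115.77 + 139.28 - 93.97 = -70.46
Primary income: -125.72 + 231.85 - 151.27 - 134.27 = -179.41
Secondary income: -107.14 + 47.73 = -59.41
Current account = 1230.26 + (-70.46) + (-179.41) + (-59.41) = 920.98
(Excluded from the current account — financial account: new loans extended by domestic banks to foreign borrowers 431.25, sale of domestic government bonds to non-residents 712.54, acquisition of a foreign subsidiary by a resident firm (outward FDI) 648.79, domestic pension funds' purchases of foreign equities 404.87; capital account: acquisition of foreign patents and trademarks (non-produced assets) 30.18.)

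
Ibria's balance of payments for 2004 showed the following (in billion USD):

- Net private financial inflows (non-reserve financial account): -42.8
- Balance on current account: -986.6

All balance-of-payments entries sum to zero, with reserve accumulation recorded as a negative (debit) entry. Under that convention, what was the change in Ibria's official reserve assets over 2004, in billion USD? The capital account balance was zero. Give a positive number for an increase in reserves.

Official reserve transactions balance = -((-986.6) + (-42.8)) = 1029.4
An accumulation of reserves is recorded as a debit (negative entry), so the change in the stock of reserves is the negative of that balance.
Change in official reserves = -(1029.4) = -1029.4

-1029.4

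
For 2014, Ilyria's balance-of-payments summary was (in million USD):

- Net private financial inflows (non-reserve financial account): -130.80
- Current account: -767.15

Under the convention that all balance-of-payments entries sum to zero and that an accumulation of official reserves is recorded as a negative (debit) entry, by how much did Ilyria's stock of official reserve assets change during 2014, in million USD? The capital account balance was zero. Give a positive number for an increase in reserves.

Official reserve transactions balance = -((-767.15) + (-130.80)) = 897.95
An accumulation of reserves is recorded as a debit (negative entry), so the change in the stock of reserves is the negative of that balance.
Change in official reserves = -(897.95) = -897.95

-897.95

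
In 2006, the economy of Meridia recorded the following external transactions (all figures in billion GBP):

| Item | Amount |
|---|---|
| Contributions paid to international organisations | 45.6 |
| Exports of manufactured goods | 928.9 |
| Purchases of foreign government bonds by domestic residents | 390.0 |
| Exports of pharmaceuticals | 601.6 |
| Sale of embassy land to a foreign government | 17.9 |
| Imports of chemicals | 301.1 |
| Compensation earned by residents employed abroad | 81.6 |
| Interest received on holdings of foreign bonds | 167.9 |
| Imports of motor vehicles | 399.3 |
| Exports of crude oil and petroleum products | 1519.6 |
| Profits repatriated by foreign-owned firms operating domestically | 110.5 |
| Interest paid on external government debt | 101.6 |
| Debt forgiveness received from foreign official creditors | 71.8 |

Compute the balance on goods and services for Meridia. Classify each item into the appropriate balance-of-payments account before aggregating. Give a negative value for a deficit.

Goods: -399.3 - 301.1 + 601.6 + 1519.6 + 928.9 = 2349.7
Trade balance = 2349.7 + 0.0 = 2349.7
(Excluded from the trade balance — secondary income: contributions paid to international organisations 45.6; financial account: purchases of foreign government bonds by domestic residents 390.0; capital account: sale of embassy land to a foreign government 17.9, debt forgiveness received from foreign official creditors 71.8; primary income: compensation earned by residents employed abroad 81.6, interest received on holdings of foreign bonds 167.9, profits repatriated by foreign-owned firms operating domestically 110.5, interest paid on external government debt 101.6.)

2349.7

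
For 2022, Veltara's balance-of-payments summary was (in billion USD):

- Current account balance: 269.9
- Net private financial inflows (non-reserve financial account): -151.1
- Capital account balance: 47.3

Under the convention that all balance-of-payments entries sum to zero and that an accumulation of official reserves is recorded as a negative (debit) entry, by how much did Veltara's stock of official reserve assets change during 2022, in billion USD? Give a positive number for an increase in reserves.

Official reserve transactions balance = -(269.9 + 47.3 + (-151.1)) = -166.1
An accumulation of reserves is recorded as a debit (negative entry), so the change in the stock of reserves is the negative of that balance.
Change in official reserves = -(-166.1) = 166.1

166.1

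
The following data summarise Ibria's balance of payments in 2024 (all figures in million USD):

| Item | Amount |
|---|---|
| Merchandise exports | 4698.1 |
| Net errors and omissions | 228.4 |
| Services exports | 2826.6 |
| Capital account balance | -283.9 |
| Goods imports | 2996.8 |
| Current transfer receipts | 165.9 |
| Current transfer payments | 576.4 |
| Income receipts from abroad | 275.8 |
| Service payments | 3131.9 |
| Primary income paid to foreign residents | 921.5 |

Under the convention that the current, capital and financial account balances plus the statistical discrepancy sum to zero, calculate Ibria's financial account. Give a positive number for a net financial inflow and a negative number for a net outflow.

-284.3

Goods balance = 4698.1 - 2996.8 = 1701.3
Services balance = 2826.6 - 3131.9 = -305.3
Trade balance (goods + services) = 1701.3 + (-305.3) = 1396.0
Net primary income = 275.8 - 921.5 = -645.7
Net secondary income = 165.9 - 576.4 = -410.5
Current account = 1396.0 + (-645.7) + (-410.5) = 339.8
Financial account = -(339.8 + (-283.9) + 228.4) = -284.3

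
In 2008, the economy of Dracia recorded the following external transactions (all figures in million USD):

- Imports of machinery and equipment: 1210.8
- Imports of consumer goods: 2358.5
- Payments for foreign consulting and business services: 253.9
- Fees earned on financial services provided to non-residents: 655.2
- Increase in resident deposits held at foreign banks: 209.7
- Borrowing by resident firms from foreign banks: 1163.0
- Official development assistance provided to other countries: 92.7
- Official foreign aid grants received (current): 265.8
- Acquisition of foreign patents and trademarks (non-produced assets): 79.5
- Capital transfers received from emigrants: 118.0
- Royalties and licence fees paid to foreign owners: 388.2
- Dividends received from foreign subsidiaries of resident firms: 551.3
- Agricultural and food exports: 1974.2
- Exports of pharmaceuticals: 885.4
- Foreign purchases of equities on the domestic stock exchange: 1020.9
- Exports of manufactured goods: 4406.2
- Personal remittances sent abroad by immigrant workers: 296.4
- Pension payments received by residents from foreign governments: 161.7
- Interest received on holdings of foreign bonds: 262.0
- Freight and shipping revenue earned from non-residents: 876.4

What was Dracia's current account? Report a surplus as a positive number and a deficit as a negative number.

5437.7

Goods: -1210.8 + 4406.2 + 1974.2 + 885.4 - 2358.5 = 3696.5
Services: 876.4 - 388.2 + 655.2 - 253.9 = 889.5
Primary income: 262.0 + 551.3 = 813.3
Secondary income: -296.4 + 161.7 + 265.8 - 92.7 = 38.4
Current account = 3696.5 + 889.5 + 813.3 + 38.4 = 5437.7
(Excluded from the current account — financial account: increase in resident deposits held at foreign banks 209.7, borrowing by resident firms from foreign banks 1163.0, foreign purchases of equities on the domestic stock exchange 1020.9; capital account: acquisition of foreign patents and trademarks (non-produced assets) 79.5, capital transfers received from emigrants 118.0.)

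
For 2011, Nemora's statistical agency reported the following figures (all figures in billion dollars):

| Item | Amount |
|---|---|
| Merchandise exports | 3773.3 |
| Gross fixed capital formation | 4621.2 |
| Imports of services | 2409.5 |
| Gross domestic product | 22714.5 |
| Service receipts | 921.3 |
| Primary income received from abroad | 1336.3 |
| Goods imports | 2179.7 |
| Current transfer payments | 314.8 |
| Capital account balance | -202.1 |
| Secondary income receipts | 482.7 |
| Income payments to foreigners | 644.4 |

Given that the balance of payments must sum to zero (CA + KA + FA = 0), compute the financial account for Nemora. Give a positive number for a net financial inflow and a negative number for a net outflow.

Goods balance = 3773.3 - 2179.7 = 1593.6
Services balance = 921.3 - 2409.5 = -1488.2
Trade balance (goods + services) = 1593.6 + (-1488.2) = 105.4
Net primary income = 1336.3 - 644.4 = 691.9
Net secondary income = 482.7 - 314.8 = 167.9
Current account = 105.4 + 691.9 + 167.9 = 965.2
Financial account = -(965.2 + (-202.1)) = -763.1

-763.1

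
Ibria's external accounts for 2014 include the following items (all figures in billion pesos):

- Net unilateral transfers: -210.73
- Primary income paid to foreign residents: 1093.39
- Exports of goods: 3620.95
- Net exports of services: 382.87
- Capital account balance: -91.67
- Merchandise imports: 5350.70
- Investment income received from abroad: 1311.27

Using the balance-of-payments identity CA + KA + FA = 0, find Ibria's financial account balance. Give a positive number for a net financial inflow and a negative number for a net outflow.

1431.40

Goods balance = 3620.95 - 5350.70 = -1729.75
Services balance = 382.87
Trade balance (goods + services) = -1729.75 + 382.87 = -1346.88
Net primary income = 1311.27 - 1093.39 = 217.88
Net secondary income = -210.73
Current account = -1346.88 + 217.88 + (-210.73) = -1339.73
Financial account = -(-1339.73 + (-91.67)) = 1431.40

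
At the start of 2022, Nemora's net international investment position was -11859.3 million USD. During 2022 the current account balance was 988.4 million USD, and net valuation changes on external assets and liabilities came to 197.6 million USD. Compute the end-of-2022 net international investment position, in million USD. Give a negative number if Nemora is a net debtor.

Change in NIIP = current account + net valuation change = 988.4 + 197.6 = 1186.0
End-of-year NIIP = -11859.3 + 1186.0 = -10673.3

-10673.3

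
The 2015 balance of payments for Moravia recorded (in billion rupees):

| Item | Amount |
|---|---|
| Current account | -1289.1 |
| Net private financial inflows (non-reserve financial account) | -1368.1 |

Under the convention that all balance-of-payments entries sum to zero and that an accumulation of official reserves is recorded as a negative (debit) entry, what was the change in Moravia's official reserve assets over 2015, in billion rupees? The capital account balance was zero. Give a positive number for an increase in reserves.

-2657.2

Official reserve transactions balance = -((-1289.1) + (-1368.1)) = 2657.2
An accumulation of reserves is recorded as a debit (negative entry), so the change in the stock of reserves is the negative of that balance.
Change in official reserves = -(2657.2) = -2657.2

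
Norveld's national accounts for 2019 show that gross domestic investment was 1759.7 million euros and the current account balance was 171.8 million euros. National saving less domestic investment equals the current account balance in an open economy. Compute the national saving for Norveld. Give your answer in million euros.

S - I = CA (net lending to the rest of the world).
S = I + CA = 1759.7 + 171.8 = 1931.5

1931.5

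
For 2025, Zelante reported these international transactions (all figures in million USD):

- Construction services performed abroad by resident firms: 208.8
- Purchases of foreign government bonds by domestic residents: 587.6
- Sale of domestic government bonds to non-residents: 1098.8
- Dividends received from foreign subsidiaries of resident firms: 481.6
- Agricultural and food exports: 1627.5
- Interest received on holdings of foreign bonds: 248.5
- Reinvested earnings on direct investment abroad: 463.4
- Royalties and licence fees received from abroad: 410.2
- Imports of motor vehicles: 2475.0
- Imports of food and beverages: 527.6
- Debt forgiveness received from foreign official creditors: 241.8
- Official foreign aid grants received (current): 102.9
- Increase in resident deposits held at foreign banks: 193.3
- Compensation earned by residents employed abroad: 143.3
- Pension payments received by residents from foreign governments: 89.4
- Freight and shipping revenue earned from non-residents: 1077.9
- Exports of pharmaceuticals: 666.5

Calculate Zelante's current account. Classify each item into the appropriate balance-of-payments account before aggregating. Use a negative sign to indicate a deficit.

Goods: -2475.0 - 527.6 + 1627.5 + 666.5 = -708.6
Services: 208.8 + 410.2 + 1077.9 = 1696.9
Primary income: 481.6 + 248.5 + 143.3 + 463.4 = 1336.8
Secondary income: 102.9 + 89.4 = 192.3
Current account = (-708.6) + 1696.9 + 1336.8 + 192.3 = 2517.4
(Excluded from the current account — financial account: purchases of foreign government bonds by domestic residents 587.6, sale of domestic government bonds to non-residents 1098.8, increase in resident deposits held at foreign banks 193.3; capital account: debt forgiveness received from foreign official creditors 241.8.)

2517.4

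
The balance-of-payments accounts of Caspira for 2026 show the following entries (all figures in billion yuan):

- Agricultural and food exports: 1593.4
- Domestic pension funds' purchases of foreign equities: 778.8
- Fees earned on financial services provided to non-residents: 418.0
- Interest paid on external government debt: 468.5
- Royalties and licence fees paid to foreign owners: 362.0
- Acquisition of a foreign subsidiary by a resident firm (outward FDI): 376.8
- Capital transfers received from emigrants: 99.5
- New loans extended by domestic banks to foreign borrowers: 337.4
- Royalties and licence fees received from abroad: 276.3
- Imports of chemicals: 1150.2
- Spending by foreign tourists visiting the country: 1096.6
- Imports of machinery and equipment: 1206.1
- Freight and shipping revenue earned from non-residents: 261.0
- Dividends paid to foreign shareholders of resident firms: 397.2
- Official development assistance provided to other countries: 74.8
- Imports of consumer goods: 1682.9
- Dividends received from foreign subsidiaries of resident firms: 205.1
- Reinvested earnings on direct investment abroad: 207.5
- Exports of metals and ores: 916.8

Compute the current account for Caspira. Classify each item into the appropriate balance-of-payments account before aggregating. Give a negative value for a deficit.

-367.0

Goods: -1682.9 + 916.8 - 1206.1 - 1150.2 + 1593.4 = -1529.0
Services: 261.0 + 1096.6 + 276.3 + 418.0 - 362.0 = 1689.9
Primary income: -468.5 + 205.1 + 207.5 - 397.2 = -453.1
Secondary income: -74.8
Current account = (-1529.0) + 1689.9 + (-453.1) + (-74.8) = -367.0
(Excluded from the current account — financial account: domestic pension funds' purchases of foreign equities 778.8, acquisition of a foreign subsidiary by a resident firm (outward FDI) 376.8, new loans extended by domestic banks to foreign borrowers 337.4; capital account: capital transfers received from emigrants 99.5.)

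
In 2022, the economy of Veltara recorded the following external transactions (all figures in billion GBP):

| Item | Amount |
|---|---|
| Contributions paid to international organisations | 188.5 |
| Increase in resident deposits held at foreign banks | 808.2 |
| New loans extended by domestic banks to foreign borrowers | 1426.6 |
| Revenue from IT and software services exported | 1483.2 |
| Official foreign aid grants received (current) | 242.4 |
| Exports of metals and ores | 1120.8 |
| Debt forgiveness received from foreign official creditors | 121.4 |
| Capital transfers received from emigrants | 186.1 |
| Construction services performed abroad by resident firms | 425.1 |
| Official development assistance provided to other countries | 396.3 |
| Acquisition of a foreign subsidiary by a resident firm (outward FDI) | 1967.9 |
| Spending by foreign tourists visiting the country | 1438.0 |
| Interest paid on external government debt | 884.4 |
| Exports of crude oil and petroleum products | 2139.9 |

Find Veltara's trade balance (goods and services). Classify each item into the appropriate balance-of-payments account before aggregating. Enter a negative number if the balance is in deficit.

6607.0

Goods: 1120.8 + 2139.9 = 3260.7
Services: 1483.2 + 1438.0 + 425.1 = 3346.3
Trade balance = 3260.7 + 3346.3 = 6607.0
(Excluded from the trade balance — secondary income: contributions paid to international organisations 188.5, official foreign aid grants received (current) 242.4, official development assistance provided to other countries 396.3; financial account: increase in resident deposits held at foreign banks 808.2, new loans extended by domestic banks to foreign borrowers 1426.6, acquisition of a foreign subsidiary by a resident firm (outward FDI) 1967.9; capital account: debt forgiveness received from foreign official creditors 121.4, capital transfers received from emigrants 186.1; primary income: interest paid on external government debt 884.4.)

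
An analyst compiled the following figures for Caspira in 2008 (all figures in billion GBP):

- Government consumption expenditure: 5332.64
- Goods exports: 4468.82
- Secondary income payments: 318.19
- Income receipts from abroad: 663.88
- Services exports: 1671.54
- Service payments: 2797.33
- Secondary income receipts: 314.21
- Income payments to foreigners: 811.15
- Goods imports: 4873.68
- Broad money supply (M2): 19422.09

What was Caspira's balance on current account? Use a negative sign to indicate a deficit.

-1681.90

Goods balance = 4468.82 - 4873.68 = -404.86
Services balance = 1671.54 - 2797.33 = -1125.79
Trade balance (goods + services) = -404.86 + (-1125.79) = -1530.65
Net primary income = 663.88 - 811.15 = -147.27
Net secondary income = 314.21 - 318.19 = -3.98
Current account = -1530.65 + (-147.27) + (-3.98) = -1681.90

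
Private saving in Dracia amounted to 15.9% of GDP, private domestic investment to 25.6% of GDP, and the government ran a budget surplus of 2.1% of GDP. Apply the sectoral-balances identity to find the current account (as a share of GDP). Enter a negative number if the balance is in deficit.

-7.6

By the sectoral-balances identity, CA = (S_private - I) + (T - G).
Private balance = 15.9 - 25.6 = -9.7
Government balance (T - G) = 2.1
CA = -9.7 + 2.1 = -7.6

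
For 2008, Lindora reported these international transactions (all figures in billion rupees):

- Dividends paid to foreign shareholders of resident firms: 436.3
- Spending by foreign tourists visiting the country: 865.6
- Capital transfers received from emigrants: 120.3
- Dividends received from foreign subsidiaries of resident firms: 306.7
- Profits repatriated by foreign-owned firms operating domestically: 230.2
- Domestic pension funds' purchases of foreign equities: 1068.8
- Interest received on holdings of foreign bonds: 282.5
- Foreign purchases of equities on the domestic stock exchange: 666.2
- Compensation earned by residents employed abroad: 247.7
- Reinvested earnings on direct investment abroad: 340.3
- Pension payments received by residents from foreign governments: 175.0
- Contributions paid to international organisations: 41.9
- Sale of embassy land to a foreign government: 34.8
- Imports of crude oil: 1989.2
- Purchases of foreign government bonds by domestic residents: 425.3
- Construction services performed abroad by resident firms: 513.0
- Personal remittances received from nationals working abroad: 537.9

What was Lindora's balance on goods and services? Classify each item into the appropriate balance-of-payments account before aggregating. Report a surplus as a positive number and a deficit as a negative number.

-610.6

Goods: -1989.2
Services: 513.0 + 865.6 = 1378.6
Trade balance = -1989.2 + 1378.6 = -610.6
(Excluded from the trade balance — primary income: dividends paid to foreign shareholders of resident firms 436.3, dividends received from foreign subsidiaries of resident firms 306.7, profits repatriated by foreign-owned firms operating domestically 230.2, interest received on holdings of foreign bonds 282.5, compensation earned by residents employed abroad 247.7, reinvested earnings on direct investment abroad 340.3; capital account: capital transfers received from emigrants 120.3, sale of embassy land to a foreign government 34.8; financial account: domestic pension funds' purchases of foreign equities 1068.8, foreign purchases of equities on the domestic stock exchange 666.2, purchases of foreign government bonds by domestic residents 425.3; secondary income: pension payments received by residents from foreign governments 175.0, contributions paid to international organisations 41.9, personal remittances received from nationals working abroad 537.9.)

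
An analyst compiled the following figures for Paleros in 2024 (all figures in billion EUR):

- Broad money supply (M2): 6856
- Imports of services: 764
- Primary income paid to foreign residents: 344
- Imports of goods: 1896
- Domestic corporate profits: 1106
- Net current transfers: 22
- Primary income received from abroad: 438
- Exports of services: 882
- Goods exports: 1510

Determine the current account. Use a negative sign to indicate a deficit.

Goods balance = 1510 - 1896 = -386
Services balance = 882 - 764 = 118
Trade balance (goods + services) = -386 + 118 = -268
Net primary income = 438 - 344 = 94
Net secondary income = 22
Current account = -268 + 94 + 22 = -152

-152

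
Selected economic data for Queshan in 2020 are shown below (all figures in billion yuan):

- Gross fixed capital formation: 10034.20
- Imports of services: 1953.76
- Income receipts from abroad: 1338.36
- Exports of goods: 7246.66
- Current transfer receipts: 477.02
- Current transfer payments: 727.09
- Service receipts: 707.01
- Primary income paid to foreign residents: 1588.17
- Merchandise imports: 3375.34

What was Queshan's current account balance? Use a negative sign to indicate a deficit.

Goods balance = 7246.66 - 3375.34 = 3871.32
Services balance = 707.01 - 1953.76 = -1246.75
Trade balance (goods + services) = 3871.32 + (-1246.75) = 2624.57
Net primary income = 1338.36 - 1588.17 = -249.81
Net secondary income = 477.02 - 727.09 = -250.07
Current account = 2624.57 + (-249.81) + (-250.07) = 2124.69

2124.69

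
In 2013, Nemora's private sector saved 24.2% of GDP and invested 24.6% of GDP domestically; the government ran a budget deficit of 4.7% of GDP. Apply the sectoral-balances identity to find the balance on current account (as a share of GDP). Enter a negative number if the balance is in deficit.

-5.1

By the sectoral-balances identity, CA = (S_private - I) + (T - G).
Private balance = 24.2 - 24.6 = -0.4
Government balance (T - G) = -4.7
CA = -0.4 + (-4.7) = -5.1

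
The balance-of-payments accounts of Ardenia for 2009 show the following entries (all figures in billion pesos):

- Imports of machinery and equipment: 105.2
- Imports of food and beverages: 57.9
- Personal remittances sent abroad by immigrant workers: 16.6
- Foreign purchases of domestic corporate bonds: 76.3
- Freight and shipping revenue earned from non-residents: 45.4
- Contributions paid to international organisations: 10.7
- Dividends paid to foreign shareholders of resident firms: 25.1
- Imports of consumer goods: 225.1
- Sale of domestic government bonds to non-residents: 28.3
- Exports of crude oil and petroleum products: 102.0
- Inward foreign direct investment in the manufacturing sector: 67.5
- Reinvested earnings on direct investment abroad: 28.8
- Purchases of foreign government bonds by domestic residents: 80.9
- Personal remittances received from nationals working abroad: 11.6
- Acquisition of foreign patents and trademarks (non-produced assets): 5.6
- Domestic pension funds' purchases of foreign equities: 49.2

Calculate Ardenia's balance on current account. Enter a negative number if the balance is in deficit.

-252.8

Goods: -57.9 - 105.2 + 102.0 - 225.1 = -286.2
Services: 45.4
Primary income: 28.8 - 25.1 = 3.7
Secondary income: -16.6 - 10.7 + 11.6 = -15.7
Current account = (-286.2) + 45.4 + 3.7 + (-15.7) = -252.8
(Excluded from the current account — financial account: foreign purchases of domestic corporate bonds 76.3, sale of domestic government bonds to non-residents 28.3, inward foreign direct investment in the manufacturing sector 67.5, purchases of foreign government bonds by domestic residents 80.9, domestic pension funds' purchases of foreign equities 49.2; capital account: acquisition of foreign patents and trademarks (non-produced assets) 5.6.)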